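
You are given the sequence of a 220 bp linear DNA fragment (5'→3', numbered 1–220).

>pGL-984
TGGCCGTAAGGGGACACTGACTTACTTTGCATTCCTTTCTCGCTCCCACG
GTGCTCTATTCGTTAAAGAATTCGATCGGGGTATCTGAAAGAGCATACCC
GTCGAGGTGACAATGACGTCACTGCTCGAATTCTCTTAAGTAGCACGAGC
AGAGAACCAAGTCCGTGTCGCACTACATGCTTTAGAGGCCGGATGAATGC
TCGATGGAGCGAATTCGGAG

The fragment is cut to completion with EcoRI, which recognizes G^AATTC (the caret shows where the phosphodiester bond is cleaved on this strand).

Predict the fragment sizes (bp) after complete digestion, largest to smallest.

83, 68, 60, 9 bp

EcoRI sites (GAATTC) start at positions 68, 128, 211.
EcoRI cuts after the first base of each site, so after positions 68, 128, 211.
Linear molecule, 3 cuts → 4 fragments:
  1–68 → 68 bp
  69–128 → 60 bp
  129–211 → 83 bp
  212–220 → 9 bp
Sorted largest to smallest: 83, 68, 60, 9 bp.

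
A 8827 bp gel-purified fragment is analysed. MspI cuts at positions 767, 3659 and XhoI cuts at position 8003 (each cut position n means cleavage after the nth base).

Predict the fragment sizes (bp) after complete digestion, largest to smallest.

4344, 2892, 824, 767 bp

Combined cut positions (sorted): 767, 3659, 8003.
Linear molecule, 3 cuts → 4 fragments:
  767 − 0 = 767 bp
  3659 − 767 = 2892 bp
  8003 − 3659 = 4344 bp
  8827 − 8003 = 824 bp
Sorted largest to smallest: 4344, 2892, 824, 767 bp.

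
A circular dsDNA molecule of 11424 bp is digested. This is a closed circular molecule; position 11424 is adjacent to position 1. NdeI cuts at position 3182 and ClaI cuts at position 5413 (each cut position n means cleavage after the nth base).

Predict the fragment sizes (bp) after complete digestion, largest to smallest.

Combined cut positions (sorted): 3182, 5413.
Circular molecule, 2 cuts → 2 fragments:
  5413 − 3182 = 2231 bp
  wrap: 11424 − 5413 + 3182 = 9193 bp
Sorted largest to smallest: 9193, 2231 bp.

9193, 2231 bp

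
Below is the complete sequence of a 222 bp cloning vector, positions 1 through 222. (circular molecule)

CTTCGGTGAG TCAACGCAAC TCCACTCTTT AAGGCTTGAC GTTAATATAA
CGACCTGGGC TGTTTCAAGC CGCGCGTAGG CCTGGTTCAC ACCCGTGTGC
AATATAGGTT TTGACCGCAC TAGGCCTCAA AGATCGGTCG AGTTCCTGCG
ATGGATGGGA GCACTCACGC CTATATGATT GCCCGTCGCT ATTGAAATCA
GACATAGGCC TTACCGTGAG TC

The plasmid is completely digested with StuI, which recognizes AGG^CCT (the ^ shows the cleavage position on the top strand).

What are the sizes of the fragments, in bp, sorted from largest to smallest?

94, 84, 44 bp

StuI sites (AGGCCT) start at positions 78, 122, 206.
StuI cuts after base 3 of each site, so after positions 80, 124, 208.
Circular molecule, 3 cuts → 3 fragments:
  81–124 → 44 bp
  125–208 → 84 bp
  209–222 then 1–80 → 14 + 80 = 94 bp
Sorted largest to smallest: 94, 84, 44 bp.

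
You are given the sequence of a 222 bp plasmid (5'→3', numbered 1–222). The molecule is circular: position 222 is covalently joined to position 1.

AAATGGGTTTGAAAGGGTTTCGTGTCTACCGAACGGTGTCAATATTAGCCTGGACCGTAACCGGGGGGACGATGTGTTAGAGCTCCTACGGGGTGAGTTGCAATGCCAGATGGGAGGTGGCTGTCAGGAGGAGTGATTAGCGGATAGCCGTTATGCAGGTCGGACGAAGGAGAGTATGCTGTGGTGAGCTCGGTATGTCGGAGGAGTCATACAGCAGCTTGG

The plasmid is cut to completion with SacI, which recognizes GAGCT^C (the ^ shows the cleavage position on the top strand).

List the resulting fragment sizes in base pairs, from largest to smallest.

SacI sites (GAGCTC) start at positions 80, 186.
SacI cuts after base 5 of each site (before the last base), so after positions 84, 190.
Circular molecule, 2 cuts → 2 fragments:
  85–190 → 106 bp
  191–222 then 1–84 → 32 + 84 = 116 bp
Sorted largest to smallest: 116, 106 bp.

116, 106 bp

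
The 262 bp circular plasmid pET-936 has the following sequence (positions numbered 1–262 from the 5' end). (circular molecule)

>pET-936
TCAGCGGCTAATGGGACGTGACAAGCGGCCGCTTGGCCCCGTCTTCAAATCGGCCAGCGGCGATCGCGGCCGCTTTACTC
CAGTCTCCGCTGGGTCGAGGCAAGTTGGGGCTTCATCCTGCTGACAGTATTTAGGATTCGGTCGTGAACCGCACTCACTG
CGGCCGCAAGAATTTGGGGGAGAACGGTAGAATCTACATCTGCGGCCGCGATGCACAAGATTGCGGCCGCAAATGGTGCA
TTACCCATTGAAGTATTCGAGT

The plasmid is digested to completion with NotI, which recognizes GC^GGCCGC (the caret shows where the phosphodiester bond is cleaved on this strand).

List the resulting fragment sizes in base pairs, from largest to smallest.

NotI sites (GCGGCCGC) start at positions 25, 66, 160, 202, 223.
NotI cuts after base 2 of each site, so after positions 26, 67, 161, 203, 224.
Circular molecule, 5 cuts → 5 fragments:
  27–67 → 41 bp
  68–161 → 94 bp
  162–203 → 42 bp
  204–224 → 21 bp
  225–262 then 1–26 → 38 + 26 = 64 bp
Sorted largest to smallest: 94, 64, 42, 41, 21 bp.

94, 64, 42, 41, 21 bp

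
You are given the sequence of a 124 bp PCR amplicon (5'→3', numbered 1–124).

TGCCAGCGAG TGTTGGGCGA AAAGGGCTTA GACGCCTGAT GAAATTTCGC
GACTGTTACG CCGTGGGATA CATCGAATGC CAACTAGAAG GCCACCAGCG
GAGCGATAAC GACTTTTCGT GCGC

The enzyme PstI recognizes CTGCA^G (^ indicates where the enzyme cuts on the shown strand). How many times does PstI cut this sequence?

No occurrence of CTGCAG is present in the sequence.
PstI does not cut: 0 sites.

0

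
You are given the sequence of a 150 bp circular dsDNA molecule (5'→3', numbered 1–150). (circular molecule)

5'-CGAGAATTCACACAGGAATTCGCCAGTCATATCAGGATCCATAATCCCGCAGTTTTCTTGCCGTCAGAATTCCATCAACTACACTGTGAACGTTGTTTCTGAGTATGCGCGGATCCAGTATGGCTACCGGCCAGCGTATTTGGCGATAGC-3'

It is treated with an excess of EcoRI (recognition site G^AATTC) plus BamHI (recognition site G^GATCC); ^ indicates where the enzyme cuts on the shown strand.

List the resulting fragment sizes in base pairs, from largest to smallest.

44, 43, 32, 19, 12 bp

EcoRI sites (GAATTC) start at positions 4, 16, 67.
EcoRI cuts after the first base of each site, so after positions 4, 16, 67.
BamHI sites (GGATCC) start at positions 35, 111.
BamHI cuts after the first base of each site, so after positions 35, 111.
Combined cut positions: 4, 16, 35, 67, 111.
Circular molecule, 5 cuts → 5 fragments:
  5–16 → 12 bp
  17–35 → 19 bp
  36–67 → 32 bp
  68–111 → 44 bp
  112–150 then 1–4 → 39 + 4 = 43 bp
Sorted largest to smallest: 44, 43, 32, 19, 12 bp.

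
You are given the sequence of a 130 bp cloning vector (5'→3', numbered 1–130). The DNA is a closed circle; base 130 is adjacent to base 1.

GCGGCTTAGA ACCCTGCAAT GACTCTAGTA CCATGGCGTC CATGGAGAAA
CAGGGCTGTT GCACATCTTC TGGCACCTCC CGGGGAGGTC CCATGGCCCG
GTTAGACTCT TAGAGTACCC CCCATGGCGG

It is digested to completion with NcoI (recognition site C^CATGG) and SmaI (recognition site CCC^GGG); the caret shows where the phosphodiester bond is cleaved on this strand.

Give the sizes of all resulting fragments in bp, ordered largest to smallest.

41, 39, 31, 10, 9 bp

NcoI sites (CCATGG) start at positions 31, 40, 91, 122.
NcoI cuts after the first base of each site, so after positions 31, 40, 91, 122.
The SmaI site (CCCGGG) starts at position 79.
SmaI cuts after base 3 of each site, so after position 81.
Combined cut positions: 31, 40, 81, 91, 122.
Circular molecule, 5 cuts → 5 fragments:
  32–40 → 9 bp
  41–81 → 41 bp
  82–91 → 10 bp
  92–122 → 31 bp
  123–130 then 1–31 → 8 + 31 = 39 bp
Sorted largest to smallest: 41, 39, 31, 10, 9 bp.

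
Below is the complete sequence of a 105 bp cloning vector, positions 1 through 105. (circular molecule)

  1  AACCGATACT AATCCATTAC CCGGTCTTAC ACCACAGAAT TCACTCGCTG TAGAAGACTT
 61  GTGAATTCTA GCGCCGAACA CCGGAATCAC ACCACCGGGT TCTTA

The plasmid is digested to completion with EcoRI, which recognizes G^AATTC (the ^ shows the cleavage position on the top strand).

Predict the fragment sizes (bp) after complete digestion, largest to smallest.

EcoRI sites (GAATTC) start at positions 37, 63.
EcoRI cuts after the first base of each site, so after positions 37, 63.
Circular molecule, 2 cuts → 2 fragments:
  38–63 → 26 bp
  64–105 then 1–37 → 42 + 37 = 79 bp
Sorted largest to smallest: 79, 26 bp.

79, 26 bp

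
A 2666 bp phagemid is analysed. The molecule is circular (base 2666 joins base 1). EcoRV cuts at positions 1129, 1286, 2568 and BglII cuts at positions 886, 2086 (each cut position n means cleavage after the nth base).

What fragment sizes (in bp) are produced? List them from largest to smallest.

Combined cut positions (sorted): 886, 1129, 1286, 2086, 2568.
Circular molecule, 5 cuts → 5 fragments:
  1129 − 886 = 243 bp
  1286 − 1129 = 157 bp
  2086 − 1286 = 800 bp
  2568 − 2086 = 482 bp
  wrap: 2666 − 2568 + 886 = 984 bp
Sorted largest to smallest: 984, 800, 482, 243, 157 bp.

984, 800, 482, 243, 157 bp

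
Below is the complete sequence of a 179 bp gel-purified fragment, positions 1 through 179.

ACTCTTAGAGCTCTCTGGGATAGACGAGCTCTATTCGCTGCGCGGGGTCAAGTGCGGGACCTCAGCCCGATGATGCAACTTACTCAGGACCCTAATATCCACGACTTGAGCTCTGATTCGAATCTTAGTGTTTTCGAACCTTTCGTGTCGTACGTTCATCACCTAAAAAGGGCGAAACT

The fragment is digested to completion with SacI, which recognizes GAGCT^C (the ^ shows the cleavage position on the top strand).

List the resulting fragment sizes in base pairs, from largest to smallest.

82, 67, 18, 12 bp

SacI sites (GAGCTC) start at positions 8, 26, 108.
SacI cuts after base 5 of each site (before the last base), so after positions 12, 30, 112.
Linear molecule, 3 cuts → 4 fragments:
  1–12 → 12 bp
  13–30 → 18 bp
  31–112 → 82 bp
  113–179 → 67 bp
Sorted largest to smallest: 82, 67, 18, 12 bp.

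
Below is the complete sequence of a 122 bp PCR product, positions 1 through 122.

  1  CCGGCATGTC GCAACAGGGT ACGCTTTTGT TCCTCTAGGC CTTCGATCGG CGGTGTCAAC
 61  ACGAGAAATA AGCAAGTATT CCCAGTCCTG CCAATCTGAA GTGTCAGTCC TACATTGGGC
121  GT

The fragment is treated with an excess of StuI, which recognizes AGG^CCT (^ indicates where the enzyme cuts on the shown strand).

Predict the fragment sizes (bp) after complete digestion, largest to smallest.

The StuI site (AGGCCT) starts at position 37.
StuI cuts after base 3 of each site, so after position 39.
Linear molecule, 1 cut → 2 fragments:
  1–39 → 39 bp
  40–122 → 83 bp
Sorted largest to smallest: 83, 39 bp.

83, 39 bp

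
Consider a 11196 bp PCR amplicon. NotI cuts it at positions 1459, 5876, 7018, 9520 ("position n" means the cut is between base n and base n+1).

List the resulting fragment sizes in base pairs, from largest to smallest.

Linear molecule, 4 cuts → 5 fragments:
  1459 − 0 = 1459 bp
  5876 − 1459 = 4417 bp
  7018 − 5876 = 1142 bp
  9520 − 7018 = 2502 bp
  11196 − 9520 = 1676 bp
Sorted largest to smallest: 4417, 2502, 1676, 1459, 1142 bp.

4417, 2502, 1676, 1459, 1142 bp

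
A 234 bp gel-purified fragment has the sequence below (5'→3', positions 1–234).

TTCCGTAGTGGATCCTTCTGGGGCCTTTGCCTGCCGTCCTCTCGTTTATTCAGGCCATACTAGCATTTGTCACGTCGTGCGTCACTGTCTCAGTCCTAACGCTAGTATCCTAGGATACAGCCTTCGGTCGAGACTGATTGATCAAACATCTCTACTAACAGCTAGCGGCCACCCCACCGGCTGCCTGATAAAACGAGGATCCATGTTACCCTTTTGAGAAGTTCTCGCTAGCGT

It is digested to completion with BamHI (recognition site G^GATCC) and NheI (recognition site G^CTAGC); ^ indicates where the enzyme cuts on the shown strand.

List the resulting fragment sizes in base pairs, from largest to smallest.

BamHI sites (GGATCC) start at positions 10, 197.
BamHI cuts after the first base of each site, so after positions 10, 197.
NheI sites (GCTAGC) start at positions 161, 227.
NheI cuts after the first base of each site, so after positions 161, 227.
Combined cut positions: 10, 161, 197, 227.
Linear molecule, 4 cuts → 5 fragments:
  1–10 → 10 bp
  11–161 → 151 bp
  162–197 → 36 bp
  198–227 → 30 bp
  228–234 → 7 bp
Sorted largest to smallest: 151, 36, 30, 10, 7 bp.

151, 36, 30, 10, 7 bp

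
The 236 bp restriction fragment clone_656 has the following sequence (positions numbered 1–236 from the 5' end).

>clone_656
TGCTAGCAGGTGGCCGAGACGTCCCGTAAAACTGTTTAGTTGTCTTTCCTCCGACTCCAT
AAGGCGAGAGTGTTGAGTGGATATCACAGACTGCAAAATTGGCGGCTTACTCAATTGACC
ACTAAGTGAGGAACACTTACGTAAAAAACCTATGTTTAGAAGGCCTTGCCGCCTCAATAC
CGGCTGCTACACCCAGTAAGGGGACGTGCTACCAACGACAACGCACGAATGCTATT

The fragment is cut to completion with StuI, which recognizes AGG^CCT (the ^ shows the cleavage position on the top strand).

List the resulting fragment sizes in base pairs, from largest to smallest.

The StuI site (AGGCCT) starts at position 161.
StuI cuts after base 3 of each site, so after position 163.
Linear molecule, 1 cut → 2 fragments:
  1–163 → 163 bp
  164–236 → 73 bp
Sorted largest to smallest: 163, 73 bp.

163, 73 bp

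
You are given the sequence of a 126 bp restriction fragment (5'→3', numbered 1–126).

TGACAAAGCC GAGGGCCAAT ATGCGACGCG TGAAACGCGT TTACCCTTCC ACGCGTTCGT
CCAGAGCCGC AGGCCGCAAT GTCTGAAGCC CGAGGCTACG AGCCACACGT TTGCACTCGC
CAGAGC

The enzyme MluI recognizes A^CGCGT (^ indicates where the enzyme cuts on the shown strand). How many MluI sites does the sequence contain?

3

ACGCGT occurs starting at positions 26, 35, 51.
MluI cuts at 3 sites.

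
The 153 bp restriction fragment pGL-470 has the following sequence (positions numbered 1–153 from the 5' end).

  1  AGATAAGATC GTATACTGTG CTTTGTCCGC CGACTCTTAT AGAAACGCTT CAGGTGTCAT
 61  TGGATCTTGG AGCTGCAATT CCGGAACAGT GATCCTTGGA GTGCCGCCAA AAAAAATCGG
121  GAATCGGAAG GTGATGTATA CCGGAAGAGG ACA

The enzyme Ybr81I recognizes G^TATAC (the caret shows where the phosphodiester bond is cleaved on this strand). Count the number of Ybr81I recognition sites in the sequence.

2

GTATAC occurs starting at positions 11, 136.
Ybr81I cuts at 2 sites.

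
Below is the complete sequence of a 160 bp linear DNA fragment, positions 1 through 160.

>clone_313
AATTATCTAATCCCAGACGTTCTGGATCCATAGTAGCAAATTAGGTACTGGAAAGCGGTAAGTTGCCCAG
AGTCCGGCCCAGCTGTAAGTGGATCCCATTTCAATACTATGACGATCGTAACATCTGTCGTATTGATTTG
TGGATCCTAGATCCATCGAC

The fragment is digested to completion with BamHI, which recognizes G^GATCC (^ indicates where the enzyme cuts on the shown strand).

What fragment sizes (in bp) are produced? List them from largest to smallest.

67, 51, 24, 18 bp

BamHI sites (GGATCC) start at positions 24, 91, 142.
BamHI cuts after the first base of each site, so after positions 24, 91, 142.
Linear molecule, 3 cuts → 4 fragments:
  1–24 → 24 bp
  25–91 → 67 bp
  92–142 → 51 bp
  143–160 → 18 bp
Sorted largest to smallest: 67, 51, 24, 18 bp.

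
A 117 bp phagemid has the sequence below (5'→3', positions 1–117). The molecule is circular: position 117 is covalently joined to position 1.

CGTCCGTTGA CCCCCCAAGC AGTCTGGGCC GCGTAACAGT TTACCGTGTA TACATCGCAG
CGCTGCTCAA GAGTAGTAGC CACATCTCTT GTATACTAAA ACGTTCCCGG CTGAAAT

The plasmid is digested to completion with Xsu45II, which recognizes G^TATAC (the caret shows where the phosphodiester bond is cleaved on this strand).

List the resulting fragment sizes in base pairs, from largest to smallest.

74, 43 bp

Xsu45II sites (GTATAC) start at positions 48, 91.
Xsu45II cuts after the first base of each site, so after positions 48, 91.
Circular molecule, 2 cuts → 2 fragments:
  49–91 → 43 bp
  92–117 then 1–48 → 26 + 48 = 74 bp
Sorted largest to smallest: 74, 43 bp.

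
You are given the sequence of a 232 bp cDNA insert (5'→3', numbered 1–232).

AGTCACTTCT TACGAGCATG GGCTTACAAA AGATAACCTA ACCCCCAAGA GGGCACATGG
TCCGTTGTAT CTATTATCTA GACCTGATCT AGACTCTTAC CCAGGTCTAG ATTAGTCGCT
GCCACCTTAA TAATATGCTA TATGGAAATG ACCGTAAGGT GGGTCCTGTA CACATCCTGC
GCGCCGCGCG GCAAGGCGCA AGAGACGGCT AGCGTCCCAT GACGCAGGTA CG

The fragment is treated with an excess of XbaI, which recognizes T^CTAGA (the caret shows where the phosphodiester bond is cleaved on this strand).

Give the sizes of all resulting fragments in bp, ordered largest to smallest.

126, 77, 18, 11 bp

XbaI sites (TCTAGA) start at positions 77, 88, 106.
XbaI cuts after the first base of each site, so after positions 77, 88, 106.
Linear molecule, 3 cuts → 4 fragments:
  1–77 → 77 bp
  78–88 → 11 bp
  89–106 → 18 bp
  107–232 → 126 bp
Sorted largest to smallest: 126, 77, 18, 11 bp.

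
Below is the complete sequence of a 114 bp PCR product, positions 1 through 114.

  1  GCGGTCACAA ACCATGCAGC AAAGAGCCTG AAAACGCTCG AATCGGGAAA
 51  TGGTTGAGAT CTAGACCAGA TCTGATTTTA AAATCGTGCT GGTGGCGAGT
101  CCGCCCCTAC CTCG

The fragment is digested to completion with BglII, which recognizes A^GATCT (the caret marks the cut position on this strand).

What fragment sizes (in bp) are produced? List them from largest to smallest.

BglII sites (AGATCT) start at positions 57, 68.
BglII cuts after the first base of each site, so after positions 57, 68.
Linear molecule, 2 cuts → 3 fragments:
  1–57 → 57 bp
  58–68 → 11 bp
  69–114 → 46 bp
Sorted largest to smallest: 57, 46, 11 bp.

57, 46, 11 bp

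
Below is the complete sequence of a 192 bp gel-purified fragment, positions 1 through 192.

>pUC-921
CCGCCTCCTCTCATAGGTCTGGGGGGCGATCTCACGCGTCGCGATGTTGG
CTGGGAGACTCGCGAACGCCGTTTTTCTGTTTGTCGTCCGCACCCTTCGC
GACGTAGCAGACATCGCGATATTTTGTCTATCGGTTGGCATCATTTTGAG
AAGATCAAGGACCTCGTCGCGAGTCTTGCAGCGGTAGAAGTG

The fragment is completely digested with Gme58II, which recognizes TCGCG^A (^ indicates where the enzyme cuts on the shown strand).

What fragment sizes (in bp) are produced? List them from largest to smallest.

Gme58II sites (TCGCGA) start at positions 39, 60, 97, 114, 167.
Gme58II cuts after base 5 of each site (before the last base), so after positions 43, 64, 101, 118, 171.
Linear molecule, 5 cuts → 6 fragments:
  1–43 → 43 bp
  44–64 → 21 bp
  65–101 → 37 bp
  102–118 → 17 bp
  119–171 → 53 bp
  172–192 → 21 bp
Sorted largest to smallest: 53, 43, 37, 21, 21, 17 bp.

53, 43, 37, 21, 21, 17 bp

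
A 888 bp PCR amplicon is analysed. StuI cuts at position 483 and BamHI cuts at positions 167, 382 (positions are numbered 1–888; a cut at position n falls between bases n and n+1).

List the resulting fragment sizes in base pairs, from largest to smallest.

Combined cut positions (sorted): 167, 382, 483.
Linear molecule, 3 cuts → 4 fragments:
  167 − 0 = 167 bp
  382 − 167 = 215 bp
  483 − 382 = 101 bp
  888 − 483 = 405 bp
Sorted largest to smallest: 405, 215, 167, 101 bp.

405, 215, 167, 101 bp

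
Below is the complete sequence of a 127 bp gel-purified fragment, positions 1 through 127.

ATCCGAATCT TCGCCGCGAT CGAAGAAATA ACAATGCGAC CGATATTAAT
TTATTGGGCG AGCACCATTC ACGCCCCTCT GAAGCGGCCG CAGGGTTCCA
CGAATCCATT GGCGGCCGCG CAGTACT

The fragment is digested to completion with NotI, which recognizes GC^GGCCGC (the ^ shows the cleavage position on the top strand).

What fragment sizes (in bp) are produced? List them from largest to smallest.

NotI sites (GCGGCCGC) start at positions 84, 112.
NotI cuts after base 2 of each site, so after positions 85, 113.
Linear molecule, 2 cuts → 3 fragments:
  1–85 → 85 bp
  86–113 → 28 bp
  114–127 → 14 bp
Sorted largest to smallest: 85, 28, 14 bp.

85, 28, 14 bp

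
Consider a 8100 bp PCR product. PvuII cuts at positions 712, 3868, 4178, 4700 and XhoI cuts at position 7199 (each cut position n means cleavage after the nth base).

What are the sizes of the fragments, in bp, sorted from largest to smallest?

3156, 2499, 901, 712, 522, 310 bp

Combined cut positions (sorted): 712, 3868, 4178, 4700, 7199.
Linear molecule, 5 cuts → 6 fragments:
  712 − 0 = 712 bp
  3868 − 712 = 3156 bp
  4178 − 3868 = 310 bp
  4700 − 4178 = 522 bp
  7199 − 4700 = 2499 bp
  8100 − 7199 = 901 bp
Sorted largest to smallest: 3156, 2499, 901, 712, 522, 310 bp.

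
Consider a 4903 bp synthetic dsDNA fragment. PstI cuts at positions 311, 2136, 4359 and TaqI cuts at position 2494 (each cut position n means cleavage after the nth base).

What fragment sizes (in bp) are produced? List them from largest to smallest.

1865, 1825, 544, 358, 311 bp

Combined cut positions (sorted): 311, 2136, 2494, 4359.
Linear molecule, 4 cuts → 5 fragments:
  311 − 0 = 311 bp
  2136 − 311 = 1825 bp
  2494 − 2136 = 358 bp
  4359 − 2494 = 1865 bp
  4903 − 4359 = 544 bp
Sorted largest to smallest: 1865, 1825, 544, 358, 311 bp.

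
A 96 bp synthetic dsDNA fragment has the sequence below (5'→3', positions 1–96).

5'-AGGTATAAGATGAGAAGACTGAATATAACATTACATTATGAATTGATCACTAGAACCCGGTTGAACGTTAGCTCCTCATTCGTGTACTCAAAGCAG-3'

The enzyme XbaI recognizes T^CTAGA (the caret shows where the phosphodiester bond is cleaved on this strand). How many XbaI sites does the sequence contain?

0

No occurrence of TCTAGA is present in the sequence.
XbaI does not cut: 0 sites.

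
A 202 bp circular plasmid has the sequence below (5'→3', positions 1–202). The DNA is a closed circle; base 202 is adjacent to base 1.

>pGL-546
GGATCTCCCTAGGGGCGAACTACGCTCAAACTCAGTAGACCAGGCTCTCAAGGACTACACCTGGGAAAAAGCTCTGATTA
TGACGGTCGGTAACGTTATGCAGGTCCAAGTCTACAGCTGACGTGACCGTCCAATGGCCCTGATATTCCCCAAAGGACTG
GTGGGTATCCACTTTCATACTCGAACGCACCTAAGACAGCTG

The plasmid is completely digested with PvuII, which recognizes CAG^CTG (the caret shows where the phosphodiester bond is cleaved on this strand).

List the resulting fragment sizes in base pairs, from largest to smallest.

120, 82 bp

PvuII sites (CAGCTG) start at positions 115, 197.
PvuII cuts after base 3 of each site, so after positions 117, 199.
Circular molecule, 2 cuts → 2 fragments:
  118–199 → 82 bp
  200–202 then 1–117 → 3 + 117 = 120 bp
Sorted largest to smallest: 120, 82 bp.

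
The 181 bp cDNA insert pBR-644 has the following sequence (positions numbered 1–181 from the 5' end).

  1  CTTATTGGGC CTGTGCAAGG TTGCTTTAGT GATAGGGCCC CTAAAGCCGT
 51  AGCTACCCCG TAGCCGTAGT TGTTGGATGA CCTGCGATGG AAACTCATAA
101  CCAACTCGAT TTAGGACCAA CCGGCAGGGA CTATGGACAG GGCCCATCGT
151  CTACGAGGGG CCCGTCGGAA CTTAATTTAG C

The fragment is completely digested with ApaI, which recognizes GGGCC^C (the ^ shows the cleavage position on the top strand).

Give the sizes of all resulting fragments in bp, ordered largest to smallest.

ApaI sites (GGGCCC) start at positions 35, 140, 158.
ApaI cuts after base 5 of each site (before the last base), so after positions 39, 144, 162.
Linear molecule, 3 cuts → 4 fragments:
  1–39 → 39 bp
  40–144 → 105 bp
  145–162 → 18 bp
  163–181 → 19 bp
Sorted largest to smallest: 105, 39, 19, 18 bp.

105, 39, 19, 18 bp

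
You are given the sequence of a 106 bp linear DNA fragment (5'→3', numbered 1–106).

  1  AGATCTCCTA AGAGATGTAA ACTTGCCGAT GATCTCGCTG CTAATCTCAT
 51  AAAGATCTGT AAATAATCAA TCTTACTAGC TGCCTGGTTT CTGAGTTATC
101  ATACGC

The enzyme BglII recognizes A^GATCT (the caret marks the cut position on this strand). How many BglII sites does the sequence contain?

AGATCT occurs starting at positions 1, 53.
BglII cuts at 2 sites.

2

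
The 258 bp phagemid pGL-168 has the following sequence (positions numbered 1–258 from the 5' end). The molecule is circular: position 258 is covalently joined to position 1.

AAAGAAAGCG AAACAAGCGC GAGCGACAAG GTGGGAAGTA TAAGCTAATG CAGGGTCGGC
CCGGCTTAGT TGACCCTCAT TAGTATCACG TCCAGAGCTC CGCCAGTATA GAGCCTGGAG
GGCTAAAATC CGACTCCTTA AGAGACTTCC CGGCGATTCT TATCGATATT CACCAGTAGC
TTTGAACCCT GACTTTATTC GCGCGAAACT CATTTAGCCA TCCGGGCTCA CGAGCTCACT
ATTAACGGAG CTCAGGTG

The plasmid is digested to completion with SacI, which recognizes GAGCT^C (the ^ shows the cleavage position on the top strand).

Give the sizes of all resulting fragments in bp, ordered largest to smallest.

SacI sites (GAGCTC) start at positions 95, 232, 248.
SacI cuts after base 5 of each site (before the last base), so after positions 99, 236, 252.
Circular molecule, 3 cuts → 3 fragments:
  100–236 → 137 bp
  237–252 → 16 bp
  253–258 then 1–99 → 6 + 99 = 105 bp
Sorted largest to smallest: 137, 105, 16 bp.

137, 105, 16 bp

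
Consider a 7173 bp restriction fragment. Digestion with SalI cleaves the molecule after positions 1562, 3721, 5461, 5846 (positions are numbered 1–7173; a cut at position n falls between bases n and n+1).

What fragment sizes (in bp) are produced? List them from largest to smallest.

Linear molecule, 4 cuts → 5 fragments:
  1562 − 0 = 1562 bp
  3721 − 1562 = 2159 bp
  5461 − 3721 = 1740 bp
  5846 − 5461 = 385 bp
  7173 − 5846 = 1327 bp
Sorted largest to smallest: 2159, 1740, 1562, 1327, 385 bp.

2159, 1740, 1562, 1327, 385 bp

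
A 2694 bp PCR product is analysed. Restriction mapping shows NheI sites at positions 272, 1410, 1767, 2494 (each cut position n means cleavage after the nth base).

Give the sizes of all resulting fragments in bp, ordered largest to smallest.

Linear molecule, 4 cuts → 5 fragments:
  272 − 0 = 272 bp
  1410 − 272 = 1138 bp
  1767 − 1410 = 357 bp
  2494 − 1767 = 727 bp
  2694 − 2494 = 200 bp
Sorted largest to smallest: 1138, 727, 357, 272, 200 bp.

1138, 727, 357, 272, 200 bp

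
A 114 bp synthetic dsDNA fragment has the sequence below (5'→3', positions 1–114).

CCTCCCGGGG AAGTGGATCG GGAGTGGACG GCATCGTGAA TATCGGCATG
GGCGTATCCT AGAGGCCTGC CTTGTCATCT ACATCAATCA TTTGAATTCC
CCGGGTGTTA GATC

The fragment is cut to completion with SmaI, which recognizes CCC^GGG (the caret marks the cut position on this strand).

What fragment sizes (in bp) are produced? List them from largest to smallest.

96, 12, 6 bp

SmaI sites (CCCGGG) start at positions 4, 100.
SmaI cuts after base 3 of each site, so after positions 6, 102.
Linear molecule, 2 cuts → 3 fragments:
  1–6 → 6 bp
  7–102 → 96 bp
  103–114 → 12 bp
Sorted largest to smallest: 96, 12, 6 bp.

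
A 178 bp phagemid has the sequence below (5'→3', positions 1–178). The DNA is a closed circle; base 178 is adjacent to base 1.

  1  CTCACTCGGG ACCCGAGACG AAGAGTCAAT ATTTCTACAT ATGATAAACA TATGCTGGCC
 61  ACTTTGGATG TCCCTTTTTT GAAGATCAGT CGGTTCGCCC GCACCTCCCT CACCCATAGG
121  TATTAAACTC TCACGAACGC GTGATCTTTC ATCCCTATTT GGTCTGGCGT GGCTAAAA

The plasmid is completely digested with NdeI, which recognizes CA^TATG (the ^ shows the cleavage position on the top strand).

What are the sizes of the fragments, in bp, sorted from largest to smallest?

167, 11 bp

NdeI sites (CATATG) start at positions 38, 49.
NdeI cuts after base 2 of each site, so after positions 39, 50.
Circular molecule, 2 cuts → 2 fragments:
  40–50 → 11 bp
  51–178 then 1–39 → 128 + 39 = 167 bp
Sorted largest to smallest: 167, 11 bp.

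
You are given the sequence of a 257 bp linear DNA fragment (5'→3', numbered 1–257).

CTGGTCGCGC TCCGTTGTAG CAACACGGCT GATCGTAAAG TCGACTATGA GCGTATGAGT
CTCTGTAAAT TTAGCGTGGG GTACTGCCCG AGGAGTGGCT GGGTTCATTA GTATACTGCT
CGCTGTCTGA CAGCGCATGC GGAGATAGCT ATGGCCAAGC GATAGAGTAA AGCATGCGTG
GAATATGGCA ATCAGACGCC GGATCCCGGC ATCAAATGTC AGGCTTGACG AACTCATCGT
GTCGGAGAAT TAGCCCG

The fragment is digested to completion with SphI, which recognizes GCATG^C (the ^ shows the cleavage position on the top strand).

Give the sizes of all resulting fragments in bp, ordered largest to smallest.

139, 81, 37 bp

SphI sites (GCATGC) start at positions 135, 172.
SphI cuts after base 5 of each site (before the last base), so after positions 139, 176.
Linear molecule, 2 cuts → 3 fragments:
  1–139 → 139 bp
  140–176 → 37 bp
  177–257 → 81 bp
Sorted largest to smallest: 139, 81, 37 bp.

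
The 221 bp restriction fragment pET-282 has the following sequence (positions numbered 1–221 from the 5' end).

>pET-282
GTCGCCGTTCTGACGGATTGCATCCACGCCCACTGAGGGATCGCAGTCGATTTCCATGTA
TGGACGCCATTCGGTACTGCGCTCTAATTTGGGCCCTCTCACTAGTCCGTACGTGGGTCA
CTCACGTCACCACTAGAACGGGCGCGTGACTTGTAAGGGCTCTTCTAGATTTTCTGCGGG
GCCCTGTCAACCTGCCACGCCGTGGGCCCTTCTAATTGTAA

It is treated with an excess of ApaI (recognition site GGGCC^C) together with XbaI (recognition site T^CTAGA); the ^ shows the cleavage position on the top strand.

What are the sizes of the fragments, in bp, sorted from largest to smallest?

95, 69, 25, 19, 13 bp

ApaI sites (GGGCCC) start at positions 91, 179, 204.
ApaI cuts after base 5 of each site (before the last base), so after positions 95, 183, 208.
The XbaI site (TCTAGA) starts at position 164.
XbaI cuts after the first base of each site, so after position 164.
Combined cut positions: 95, 164, 183, 208.
Linear molecule, 4 cuts → 5 fragments:
  1–95 → 95 bp
  96–164 → 69 bp
  165–183 → 19 bp
  184–208 → 25 bp
  209–221 → 13 bp
Sorted largest to smallest: 95, 69, 25, 19, 13 bp.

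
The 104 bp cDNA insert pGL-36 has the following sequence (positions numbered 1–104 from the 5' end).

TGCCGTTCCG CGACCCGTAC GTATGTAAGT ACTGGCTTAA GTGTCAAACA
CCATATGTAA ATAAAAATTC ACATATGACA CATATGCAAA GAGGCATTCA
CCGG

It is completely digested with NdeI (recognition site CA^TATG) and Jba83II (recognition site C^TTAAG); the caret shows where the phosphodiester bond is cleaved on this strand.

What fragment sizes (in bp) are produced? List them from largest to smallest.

NdeI sites (CATATG) start at positions 52, 72, 81.
NdeI cuts after base 2 of each site, so after positions 53, 73, 82.
The Jba83II site (CTTAAG) starts at position 36.
Jba83II cuts after the first base of each site, so after position 36.
Combined cut positions: 36, 53, 73, 82.
Linear molecule, 4 cuts → 5 fragments:
  1–36 → 36 bp
  37–53 → 17 bp
  54–73 → 20 bp
  74–82 → 9 bp
  83–104 → 22 bp
Sorted largest to smallest: 36, 22, 20, 17, 9 bp.

36, 22, 20, 17, 9 bp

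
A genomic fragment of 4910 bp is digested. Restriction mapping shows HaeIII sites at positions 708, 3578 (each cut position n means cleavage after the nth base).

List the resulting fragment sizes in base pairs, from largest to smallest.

2870, 1332, 708 bp

Linear molecule, 2 cuts → 3 fragments:
  708 − 0 = 708 bp
  3578 − 708 = 2870 bp
  4910 − 3578 = 1332 bp
Sorted largest to smallest: 2870, 1332, 708 bp.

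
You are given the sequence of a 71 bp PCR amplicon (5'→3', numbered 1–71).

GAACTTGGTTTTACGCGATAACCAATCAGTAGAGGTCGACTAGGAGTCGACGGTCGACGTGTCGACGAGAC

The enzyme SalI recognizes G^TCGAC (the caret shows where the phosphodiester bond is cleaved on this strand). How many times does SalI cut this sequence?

GTCGAC occurs starting at positions 35, 46, 53, 61.
SalI cuts at 4 sites.

4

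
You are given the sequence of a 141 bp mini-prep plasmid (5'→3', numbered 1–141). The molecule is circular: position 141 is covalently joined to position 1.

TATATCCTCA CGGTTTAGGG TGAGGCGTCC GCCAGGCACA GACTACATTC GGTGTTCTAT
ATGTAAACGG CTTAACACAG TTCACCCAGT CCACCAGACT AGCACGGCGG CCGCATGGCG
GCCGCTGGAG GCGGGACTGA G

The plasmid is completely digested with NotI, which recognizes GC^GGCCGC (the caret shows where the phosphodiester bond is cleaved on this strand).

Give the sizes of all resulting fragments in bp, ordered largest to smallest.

NotI sites (GCGGCCGC) start at positions 107, 118.
NotI cuts after base 2 of each site, so after positions 108, 119.
Circular molecule, 2 cuts → 2 fragments:
  109–119 → 11 bp
  120–141 then 1–108 → 22 + 108 = 130 bp
Sorted largest to smallest: 130, 11 bp.

130, 11 bp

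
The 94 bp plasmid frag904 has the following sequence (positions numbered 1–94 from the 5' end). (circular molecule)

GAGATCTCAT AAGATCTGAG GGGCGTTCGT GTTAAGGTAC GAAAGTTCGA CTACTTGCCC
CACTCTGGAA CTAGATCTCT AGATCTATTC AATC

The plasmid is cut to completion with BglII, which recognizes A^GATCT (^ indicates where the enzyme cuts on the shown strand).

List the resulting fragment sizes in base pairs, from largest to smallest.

BglII sites (AGATCT) start at positions 2, 12, 73, 81.
BglII cuts after the first base of each site, so after positions 2, 12, 73, 81.
Circular molecule, 4 cuts → 4 fragments:
  3–12 → 10 bp
  13–73 → 61 bp
  74–81 → 8 bp
  82–94 then 1–2 → 13 + 2 = 15 bp
Sorted largest to smallest: 61, 15, 10, 8 bp.

61, 15, 10, 8 bp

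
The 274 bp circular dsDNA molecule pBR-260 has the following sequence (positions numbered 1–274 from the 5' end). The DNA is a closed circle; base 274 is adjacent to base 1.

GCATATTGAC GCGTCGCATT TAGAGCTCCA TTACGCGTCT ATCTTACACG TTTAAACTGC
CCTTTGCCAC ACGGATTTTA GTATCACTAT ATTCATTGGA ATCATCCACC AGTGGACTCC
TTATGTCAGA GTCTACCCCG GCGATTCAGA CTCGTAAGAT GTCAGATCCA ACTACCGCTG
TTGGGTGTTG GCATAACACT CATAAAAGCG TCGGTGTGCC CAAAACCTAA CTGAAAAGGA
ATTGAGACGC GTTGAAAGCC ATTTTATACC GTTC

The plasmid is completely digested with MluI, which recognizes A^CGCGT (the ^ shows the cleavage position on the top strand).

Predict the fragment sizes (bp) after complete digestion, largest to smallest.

MluI sites (ACGCGT) start at positions 9, 33, 247.
MluI cuts after the first base of each site, so after positions 9, 33, 247.
Circular molecule, 3 cuts → 3 fragments:
  10–33 → 24 bp
  34–247 → 214 bp
  248–274 then 1–9 → 27 + 9 = 36 bp
Sorted largest to smallest: 214, 36, 24 bp.

214, 36, 24 bp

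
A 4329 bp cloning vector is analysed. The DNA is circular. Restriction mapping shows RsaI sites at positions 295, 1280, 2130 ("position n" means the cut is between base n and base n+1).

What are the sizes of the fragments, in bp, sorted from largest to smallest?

Circular molecule, 3 cuts → 3 fragments:
  1280 − 295 = 985 bp
  2130 − 1280 = 850 bp
  wrap: 4329 − 2130 + 295 = 2494 bp
Sorted largest to smallest: 2494, 985, 850 bp.

2494, 985, 850 bp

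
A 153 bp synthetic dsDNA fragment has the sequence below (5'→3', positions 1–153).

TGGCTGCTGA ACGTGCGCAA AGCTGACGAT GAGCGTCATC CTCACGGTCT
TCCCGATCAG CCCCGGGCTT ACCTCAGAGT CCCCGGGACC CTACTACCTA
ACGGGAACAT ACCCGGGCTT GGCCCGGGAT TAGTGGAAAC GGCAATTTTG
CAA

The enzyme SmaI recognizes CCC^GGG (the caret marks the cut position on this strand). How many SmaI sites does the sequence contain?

4

CCCGGG occurs starting at positions 62, 82, 112, 123.
SmaI cuts at 4 sites.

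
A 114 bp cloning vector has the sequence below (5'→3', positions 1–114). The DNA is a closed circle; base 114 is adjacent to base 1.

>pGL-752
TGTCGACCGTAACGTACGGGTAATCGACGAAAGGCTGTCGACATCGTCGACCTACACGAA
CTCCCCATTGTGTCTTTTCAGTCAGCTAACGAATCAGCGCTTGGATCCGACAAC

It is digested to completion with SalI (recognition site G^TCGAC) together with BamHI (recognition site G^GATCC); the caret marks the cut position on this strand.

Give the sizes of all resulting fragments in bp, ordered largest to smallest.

SalI sites (GTCGAC) start at positions 2, 37, 46.
SalI cuts after the first base of each site, so after positions 2, 37, 46.
The BamHI site (GGATCC) starts at position 103.
BamHI cuts after the first base of each site, so after position 103.
Combined cut positions: 2, 37, 46, 103.
Circular molecule, 4 cuts → 4 fragments:
  3–37 → 35 bp
  38–46 → 9 bp
  47–103 → 57 bp
  104–114 then 1–2 → 11 + 2 = 13 bp
Sorted largest to smallest: 57, 35, 13, 9 bp.

57, 35, 13, 9 bp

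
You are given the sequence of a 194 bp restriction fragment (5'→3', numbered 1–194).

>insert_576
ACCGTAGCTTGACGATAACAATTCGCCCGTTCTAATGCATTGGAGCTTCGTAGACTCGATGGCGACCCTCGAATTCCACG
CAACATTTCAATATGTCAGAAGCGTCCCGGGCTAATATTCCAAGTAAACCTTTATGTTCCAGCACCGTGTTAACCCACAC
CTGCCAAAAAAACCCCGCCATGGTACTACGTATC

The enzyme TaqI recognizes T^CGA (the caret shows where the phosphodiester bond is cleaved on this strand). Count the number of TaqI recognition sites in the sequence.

2

TCGA occurs starting at positions 56, 69.
TaqI cuts at 2 sites.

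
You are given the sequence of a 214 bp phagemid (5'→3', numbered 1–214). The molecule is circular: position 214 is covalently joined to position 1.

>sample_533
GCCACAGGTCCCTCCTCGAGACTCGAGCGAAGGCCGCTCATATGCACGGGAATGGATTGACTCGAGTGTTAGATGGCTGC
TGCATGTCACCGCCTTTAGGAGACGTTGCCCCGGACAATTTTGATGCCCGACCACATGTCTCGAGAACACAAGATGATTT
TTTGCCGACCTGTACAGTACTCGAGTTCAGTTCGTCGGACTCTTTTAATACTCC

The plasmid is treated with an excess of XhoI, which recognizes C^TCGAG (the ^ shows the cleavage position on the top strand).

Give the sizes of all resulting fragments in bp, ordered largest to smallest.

79, 49, 40, 39, 7 bp

XhoI sites (CTCGAG) start at positions 15, 22, 61, 140, 180.
XhoI cuts after the first base of each site, so after positions 15, 22, 61, 140, 180.
Circular molecule, 5 cuts → 5 fragments:
  16–22 → 7 bp
  23–61 → 39 bp
  62–140 → 79 bp
  141–180 → 40 bp
  181–214 then 1–15 → 34 + 15 = 49 bp
Sorted largest to smallest: 79, 49, 40, 39, 7 bp.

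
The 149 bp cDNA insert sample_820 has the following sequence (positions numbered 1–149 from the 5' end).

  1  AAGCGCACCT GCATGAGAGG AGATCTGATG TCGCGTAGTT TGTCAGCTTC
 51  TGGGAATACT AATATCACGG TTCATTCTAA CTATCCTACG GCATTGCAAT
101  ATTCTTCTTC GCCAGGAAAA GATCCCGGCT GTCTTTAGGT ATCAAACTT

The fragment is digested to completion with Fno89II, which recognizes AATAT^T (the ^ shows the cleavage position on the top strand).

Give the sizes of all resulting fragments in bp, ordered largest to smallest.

The Fno89II site (AATATT) starts at position 98.
Fno89II cuts after base 5 of each site (before the last base), so after position 102.
Linear molecule, 1 cut → 2 fragments:
  1–102 → 102 bp
  103–149 → 47 bp
Sorted largest to smallest: 102, 47 bp.

102, 47 bp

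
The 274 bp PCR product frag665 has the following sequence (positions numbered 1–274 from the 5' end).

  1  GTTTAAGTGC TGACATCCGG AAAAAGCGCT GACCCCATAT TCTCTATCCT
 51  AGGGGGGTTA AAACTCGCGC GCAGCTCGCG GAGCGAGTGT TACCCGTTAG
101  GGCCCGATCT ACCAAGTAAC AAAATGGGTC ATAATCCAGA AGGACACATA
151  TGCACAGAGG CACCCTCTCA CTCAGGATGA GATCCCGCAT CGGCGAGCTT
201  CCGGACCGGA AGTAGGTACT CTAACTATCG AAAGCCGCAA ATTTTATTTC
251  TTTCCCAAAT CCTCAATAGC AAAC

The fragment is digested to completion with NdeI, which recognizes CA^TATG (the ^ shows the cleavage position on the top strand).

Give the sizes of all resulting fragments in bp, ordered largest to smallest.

The NdeI site (CATATG) starts at position 147.
NdeI cuts after base 2 of each site, so after position 148.
Linear molecule, 1 cut → 2 fragments:
  1–148 → 148 bp
  149–274 → 126 bp
Sorted largest to smallest: 148, 126 bp.

148, 126 bp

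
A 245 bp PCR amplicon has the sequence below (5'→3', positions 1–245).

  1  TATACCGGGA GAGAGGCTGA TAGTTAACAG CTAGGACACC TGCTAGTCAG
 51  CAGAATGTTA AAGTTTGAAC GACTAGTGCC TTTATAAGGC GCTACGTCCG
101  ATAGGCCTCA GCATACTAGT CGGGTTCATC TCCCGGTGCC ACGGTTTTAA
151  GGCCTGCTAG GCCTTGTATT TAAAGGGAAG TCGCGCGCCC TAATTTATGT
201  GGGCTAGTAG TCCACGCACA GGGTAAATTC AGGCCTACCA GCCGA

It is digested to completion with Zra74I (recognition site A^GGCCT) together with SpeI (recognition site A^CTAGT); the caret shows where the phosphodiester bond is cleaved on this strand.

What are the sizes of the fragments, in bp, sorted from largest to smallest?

Zra74I sites (AGGCCT) start at positions 103, 150, 159, 231.
Zra74I cuts after the first base of each site, so after positions 103, 150, 159, 231.
SpeI sites (ACTAGT) start at positions 72, 115.
SpeI cuts after the first base of each site, so after positions 72, 115.
Combined cut positions: 72, 103, 115, 150, 159, 231.
Linear molecule, 6 cuts → 7 fragments:
  1–72 → 72 bp
  73–103 → 31 bp
  104–115 → 12 bp
  116–150 → 35 bp
  151–159 → 9 bp
  160–231 → 72 bp
  232–245 → 14 bp
Sorted largest to smallest: 72, 72, 35, 31, 14, 12, 9 bp.

72, 72, 35, 31, 14, 12, 9 bp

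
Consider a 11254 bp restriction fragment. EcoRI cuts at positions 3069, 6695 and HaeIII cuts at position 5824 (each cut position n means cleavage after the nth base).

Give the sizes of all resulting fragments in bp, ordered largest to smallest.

4559, 3069, 2755, 871 bp

Combined cut positions (sorted): 3069, 5824, 6695.
Linear molecule, 3 cuts → 4 fragments:
  3069 − 0 = 3069 bp
  5824 − 3069 = 2755 bp
  6695 − 5824 = 871 bp
  11254 − 6695 = 4559 bp
Sorted largest to smallest: 4559, 3069, 2755, 871 bp.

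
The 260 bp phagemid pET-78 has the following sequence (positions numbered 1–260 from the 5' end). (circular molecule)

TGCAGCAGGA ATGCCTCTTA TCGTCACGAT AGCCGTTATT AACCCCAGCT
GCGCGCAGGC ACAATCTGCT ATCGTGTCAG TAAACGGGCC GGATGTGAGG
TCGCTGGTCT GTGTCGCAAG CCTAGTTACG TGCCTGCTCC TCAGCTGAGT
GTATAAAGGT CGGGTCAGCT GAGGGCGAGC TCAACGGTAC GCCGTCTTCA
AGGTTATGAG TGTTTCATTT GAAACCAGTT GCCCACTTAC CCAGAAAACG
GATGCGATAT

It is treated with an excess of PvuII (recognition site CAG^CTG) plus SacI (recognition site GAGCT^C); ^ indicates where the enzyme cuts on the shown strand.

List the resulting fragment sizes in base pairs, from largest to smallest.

127, 96, 24, 13 bp

PvuII sites (CAGCTG) start at positions 46, 142, 166.
PvuII cuts after base 3 of each site, so after positions 48, 144, 168.
The SacI site (GAGCTC) starts at position 177.
SacI cuts after base 5 of each site (before the last base), so after position 181.
Combined cut positions: 48, 144, 168, 181.
Circular molecule, 4 cuts → 4 fragments:
  49–144 → 96 bp
  145–168 → 24 bp
  169–181 → 13 bp
  182–260 then 1–48 → 79 + 48 = 127 bp
Sorted largest to smallest: 127, 96, 24, 13 bp.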